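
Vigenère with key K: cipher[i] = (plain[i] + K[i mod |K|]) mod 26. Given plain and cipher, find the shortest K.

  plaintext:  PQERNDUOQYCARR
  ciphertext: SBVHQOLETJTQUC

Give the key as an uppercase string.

DLRQ

  i= 0: S-P =  3 → D
  i= 1: B-Q = 11 → L
  i= 2: V-E = 17 → R
  i= 3: H-R = 16 → Q
  i= 4: Q-N =  3 → D
  i= 5: O-D = 11 → L
  i= 6: L-U = 17 → R
  i= 7: E-O = 16 → Q
  i= 8: T-Q =  3 → D
  i= 9: J-Y = 11 → L
  i=10: T-C = 17 → R
  i=11: Q-A = 16 → Q
  i=12: U-R =  3 → D
  i=13: C-R = 11 → L
  shifts repeat with period 4: DLRQ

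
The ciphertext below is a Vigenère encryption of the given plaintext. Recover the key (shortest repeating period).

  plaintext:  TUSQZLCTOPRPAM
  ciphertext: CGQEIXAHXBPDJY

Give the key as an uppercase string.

  i= 0: C-T =  9 → J
  i= 1: G-U = 12 → M
  i= 2: Q-S = 24 → Y
  i= 3: E-Q = 14 → O
  i= 4: I-Z =  9 → J
  i= 5: X-L = 12 → M
  i= 6: A-C = 24 → Y
  i= 7: H-T = 14 → O
  i= 8: X-O =  9 → J
  i= 9: B-P = 12 → M
  i=10: P-R = 24 → Y
  i=11: D-P = 14 → O
  i=12: J-A =  9 → J
  i=13: Y-M = 12 → M
  shifts repeat with period 4: JMYO

JMYO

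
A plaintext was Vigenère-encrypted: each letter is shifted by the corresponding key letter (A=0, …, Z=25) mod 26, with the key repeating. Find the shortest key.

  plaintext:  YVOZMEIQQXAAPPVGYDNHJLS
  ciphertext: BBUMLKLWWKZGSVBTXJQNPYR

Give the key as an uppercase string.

  i= 0: B-Y =  3 → D
  i= 1: B-V =  6 → G
  i= 2: U-O =  6 → G
  i= 3: M-Z = 13 → N
  i= 4: L-M = 25 → Z
  i= 5: K-E =  6 → G
  i= 6: L-I =  3 → D
  i= 7: W-Q =  6 → G
  i= 8: W-Q =  6 → G
  i= 9: K-X = 13 → N
  i=10: Z-A = 25 → Z
  i=11: G-A =  6 → G
  i=12: S-P =  3 → D
  i=13: V-P =  6 → G
  i=14: B-V =  6 → G
  i=15: T-G = 13 → N
  i=16: X-Y = 25 → Z
  i=17: J-D =  6 → G
  i=18: Q-N =  3 → D
  i=19: N-H =  6 → G
  i=20: P-J =  6 → G
  i=21: Y-L = 13 → N
  i=22: R-S = 25 → Z
  shifts repeat with period 6: DGGNZG

DGGNZG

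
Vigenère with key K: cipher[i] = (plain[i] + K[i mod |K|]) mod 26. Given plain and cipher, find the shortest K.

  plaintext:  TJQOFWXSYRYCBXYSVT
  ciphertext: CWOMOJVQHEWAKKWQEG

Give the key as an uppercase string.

  i= 0: C-T =  9 → J
  i= 1: W-J = 13 → N
  i= 2: O-Q = 24 → Y
  i= 3: M-O = 24 → Y
  i= 4: O-F =  9 → J
  i= 5: J-W = 13 → N
  i= 6: V-X = 24 → Y
  i= 7: Q-S = 24 → Y
  i= 8: H-Y =  9 → J
  i= 9: E-R = 13 → N
  i=10: W-Y = 24 → Y
  i=11: A-C = 24 → Y
  i=12: K-B =  9 → J
  i=13: K-X = 13 → N
  i=14: W-Y = 24 → Y
  i=15: Q-S = 24 → Y
  i=16: E-V =  9 → J
  i=17: G-T = 13 → N
  shifts repeat with period 4: JNYY

JNYY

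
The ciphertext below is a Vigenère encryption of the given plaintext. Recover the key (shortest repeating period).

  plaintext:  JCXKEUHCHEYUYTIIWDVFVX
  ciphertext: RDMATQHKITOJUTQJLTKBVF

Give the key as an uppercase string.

  i= 0: R-J =  8 → I
  i= 1: D-C =  1 → B
  i= 2: M-X = 15 → P
  i= 3: A-K = 16 → Q
  i= 4: T-E = 15 → P
  i= 5: Q-U = 22 → W
  i= 6: H-H =  0 → A
  i= 7: K-C =  8 → I
  i= 8: I-H =  1 → B
  i= 9: T-E = 15 → P
  i=10: O-Y = 16 → Q
  i=11: J-U = 15 → P
  i=12: U-Y = 22 → W
  i=13: T-T =  0 → A
  i=14: Q-I =  8 → I
  i=15: J-I =  1 → B
  i=16: L-W = 15 → P
  i=17: T-D = 16 → Q
  i=18: K-V = 15 → P
  i=19: B-F = 22 → W
  i=20: V-V =  0 → A
  i=21: F-X =  8 → I
  shifts repeat with period 7: IBPQPWA

IBPQPWA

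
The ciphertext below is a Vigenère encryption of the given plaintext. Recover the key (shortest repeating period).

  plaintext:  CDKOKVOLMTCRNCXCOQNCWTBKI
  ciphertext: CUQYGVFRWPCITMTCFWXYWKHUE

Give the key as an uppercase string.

ARGKW

  i= 0: C-C =  0 → A
  i= 1: U-D = 17 → R
  i= 2: Q-K =  6 → G
  i= 3: Y-O = 10 → K
  i= 4: G-K = 22 → W
  i= 5: V-V =  0 → A
  i= 6: F-O = 17 → R
  i= 7: R-L =  6 → G
  i= 8: W-M = 10 → K
  i= 9: P-T = 22 → W
  i=10: C-C =  0 → A
  i=11: I-R = 17 → R
  i=12: T-N =  6 → G
  i=13: M-C = 10 → K
  i=14: T-X = 22 → W
  i=15: C-C =  0 → A
  i=16: F-O = 17 → R
  i=17: W-Q =  6 → G
  i=18: X-N = 10 → K
  i=19: Y-C = 22 → W
  i=20: W-W =  0 → A
  i=21: K-T = 17 → R
  i=22: H-B =  6 → G
  i=23: U-K = 10 → K
  i=24: E-I = 22 → W
  shifts repeat with period 5: ARGKW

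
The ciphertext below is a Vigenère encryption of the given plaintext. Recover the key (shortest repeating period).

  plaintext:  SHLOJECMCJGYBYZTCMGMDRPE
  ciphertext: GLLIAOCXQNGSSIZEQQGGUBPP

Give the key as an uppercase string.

  i= 0: G-S = 14 → O
  i= 1: L-H =  4 → E
  i= 2: L-L =  0 → A
  i= 3: I-O = 20 → U
  i= 4: A-J = 17 → R
  i= 5: O-E = 10 → K
  i= 6: C-C =  0 → A
  i= 7: X-M = 11 → L
  i= 8: Q-C = 14 → O
  i= 9: N-J =  4 → E
  i=10: G-G =  0 → A
  i=11: S-Y = 20 → U
  i=12: S-B = 17 → R
  i=13: I-Y = 10 → K
  i=14: Z-Z =  0 → A
  i=15: E-T = 11 → L
  i=16: Q-C = 14 → O
  i=17: Q-M =  4 → E
  i=18: G-G =  0 → A
  i=19: G-M = 20 → U
  i=20: U-D = 17 → R
  i=21: B-R = 10 → K
  i=22: P-P =  0 → A
  i=23: P-E = 11 → L
  shifts repeat with period 8: OEAURKAL

OEAURKAL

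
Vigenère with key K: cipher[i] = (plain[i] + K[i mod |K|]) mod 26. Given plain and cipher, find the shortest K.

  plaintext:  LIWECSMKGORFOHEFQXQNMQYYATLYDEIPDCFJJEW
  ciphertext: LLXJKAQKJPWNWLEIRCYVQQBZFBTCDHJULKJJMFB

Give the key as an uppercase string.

ADBFIIE

  i= 0: L-L =  0 → A
  i= 1: L-I =  3 → D
  i= 2: X-W =  1 → B
  i= 3: J-E =  5 → F
  i= 4: K-C =  8 → I
  i= 5: A-S =  8 → I
  i= 6: Q-M =  4 → E
  i= 7: K-K =  0 → A
  i= 8: J-G =  3 → D
  i= 9: P-O =  1 → B
  i=10: W-R =  5 → F
  i=11: N-F =  8 → I
  i=12: W-O =  8 → I
  i=13: L-H =  4 → E
  i=14: E-E =  0 → A
  i=15: I-F =  3 → D
  i=16: R-Q =  1 → B
  i=17: C-X =  5 → F
  i=18: Y-Q =  8 → I
  i=19: V-N =  8 → I
  i=20: Q-M =  4 → E
  i=21: Q-Q =  0 → A
  i=22: B-Y =  3 → D
  i=23: Z-Y =  1 → B
  i=24: F-A =  5 → F
  i=25: B-T =  8 → I
  i=26: T-L =  8 → I
  i=27: C-Y =  4 → E
  i=28: D-D =  0 → A
  i=29: H-E =  3 → D
  i=30: J-I =  1 → B
  i=31: U-P =  5 → F
  i=32: L-D =  8 → I
  i=33: K-C =  8 → I
  i=34: J-F =  4 → E
  i=35: J-J =  0 → A
  i=36: M-J =  3 → D
  i=37: F-E =  1 → B
  i=38: B-W =  5 → F
  shifts repeat with period 7: ADBFIIE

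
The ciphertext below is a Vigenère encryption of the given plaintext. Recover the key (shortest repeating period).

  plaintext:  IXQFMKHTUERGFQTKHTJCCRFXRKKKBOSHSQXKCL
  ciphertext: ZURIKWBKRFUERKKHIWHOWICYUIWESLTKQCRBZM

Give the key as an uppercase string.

  i= 0: Z-I = 17 → R
  i= 1: U-X = 23 → X
  i= 2: R-Q =  1 → B
  i= 3: I-F =  3 → D
  i= 4: K-M = 24 → Y
  i= 5: W-K = 12 → M
  i= 6: B-H = 20 → U
  i= 7: K-T = 17 → R
  i= 8: R-U = 23 → X
  i= 9: F-E =  1 → B
  i=10: U-R =  3 → D
  i=11: E-G = 24 → Y
  i=12: R-F = 12 → M
  i=13: K-Q = 20 → U
  i=14: K-T = 17 → R
  i=15: H-K = 23 → X
  i=16: I-H =  1 → B
  i=17: W-T =  3 → D
  i=18: H-J = 24 → Y
  i=19: O-C = 12 → M
  i=20: W-C = 20 → U
  i=21: I-R = 17 → R
  i=22: C-F = 23 → X
  i=23: Y-X =  1 → B
  i=24: U-R =  3 → D
  i=25: I-K = 24 → Y
  i=26: W-K = 12 → M
  i=27: E-K = 20 → U
  i=28: S-B = 17 → R
  i=29: L-O = 23 → X
  i=30: T-S =  1 → B
  i=31: K-H =  3 → D
  i=32: Q-S = 24 → Y
  i=33: C-Q = 12 → M
  i=34: R-X = 20 → U
  i=35: B-K = 17 → R
  i=36: Z-C = 23 → X
  i=37: M-L =  1 → B
  shifts repeat with period 7: RXBDYMU

RXBDYMU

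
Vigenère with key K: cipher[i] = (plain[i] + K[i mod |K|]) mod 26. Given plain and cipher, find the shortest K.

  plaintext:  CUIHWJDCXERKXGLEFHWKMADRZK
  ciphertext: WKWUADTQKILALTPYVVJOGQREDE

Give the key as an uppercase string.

UQONE

  i= 0: W-C = 20 → U
  i= 1: K-U = 16 → Q
  i= 2: W-I = 14 → O
  i= 3: U-H = 13 → N
  i= 4: A-W =  4 → E
  i= 5: D-J = 20 → U
  i= 6: T-D = 16 → Q
  i= 7: Q-C = 14 → O
  i= 8: K-X = 13 → N
  i= 9: I-E =  4 → E
  i=10: L-R = 20 → U
  i=11: A-K = 16 → Q
  i=12: L-X = 14 → O
  i=13: T-G = 13 → N
  i=14: P-L =  4 → E
  i=15: Y-E = 20 → U
  i=16: V-F = 16 → Q
  i=17: V-H = 14 → O
  i=18: J-W = 13 → N
  i=19: O-K =  4 → E
  i=20: G-M = 20 → U
  i=21: Q-A = 16 → Q
  i=22: R-D = 14 → O
  i=23: E-R = 13 → N
  i=24: D-Z =  4 → E
  i=25: E-K = 20 → U
  shifts repeat with period 5: UQONE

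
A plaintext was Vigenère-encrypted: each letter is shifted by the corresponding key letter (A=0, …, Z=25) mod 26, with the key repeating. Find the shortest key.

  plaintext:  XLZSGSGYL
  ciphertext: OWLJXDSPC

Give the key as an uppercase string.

  i= 0: O-X = 17 → R
  i= 1: W-L = 11 → L
  i= 2: L-Z = 12 → M
  i= 3: J-S = 17 → R
  i= 4: X-G = 17 → R
  i= 5: D-S = 11 → L
  i= 6: S-G = 12 → M
  i= 7: P-Y = 17 → R
  i= 8: C-L = 17 → R
  shifts repeat with period 4: RLMR

RLMR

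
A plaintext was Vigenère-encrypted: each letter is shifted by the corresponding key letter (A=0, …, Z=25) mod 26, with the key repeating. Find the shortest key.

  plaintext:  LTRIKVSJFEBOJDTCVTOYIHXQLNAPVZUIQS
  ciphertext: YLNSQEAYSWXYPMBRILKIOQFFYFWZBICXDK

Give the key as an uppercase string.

NSWKGJIP

  i= 0: Y-L = 13 → N
  i= 1: L-T = 18 → S
  i= 2: N-R = 22 → W
  i= 3: S-I = 10 → K
  i= 4: Q-K =  6 → G
  i= 5: E-V =  9 → J
  i= 6: A-S =  8 → I
  i= 7: Y-J = 15 → P
  i= 8: S-F = 13 → N
  i= 9: W-E = 18 → S
  i=10: X-B = 22 → W
  i=11: Y-O = 10 → K
  i=12: P-J =  6 → G
  i=13: M-D =  9 → J
  i=14: B-T =  8 → I
  i=15: R-C = 15 → P
  i=16: I-V = 13 → N
  i=17: L-T = 18 → S
  i=18: K-O = 22 → W
  i=19: I-Y = 10 → K
  i=20: O-I =  6 → G
  i=21: Q-H =  9 → J
  i=22: F-X =  8 → I
  i=23: F-Q = 15 → P
  i=24: Y-L = 13 → N
  i=25: F-N = 18 → S
  i=26: W-A = 22 → W
  i=27: Z-P = 10 → K
  i=28: B-V =  6 → G
  i=29: I-Z =  9 → J
  i=30: C-U =  8 → I
  i=31: X-I = 15 → P
  i=32: D-Q = 13 → N
  i=33: K-S = 18 → S
  shifts repeat with period 8: NSWKGJIP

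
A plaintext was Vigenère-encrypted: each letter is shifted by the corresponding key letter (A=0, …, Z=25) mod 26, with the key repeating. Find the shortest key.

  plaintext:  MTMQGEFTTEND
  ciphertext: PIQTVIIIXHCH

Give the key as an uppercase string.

DPE

  i= 0: P-M =  3 → D
  i= 1: I-T = 15 → P
  i= 2: Q-M =  4 → E
  i= 3: T-Q =  3 → D
  i= 4: V-G = 15 → P
  i= 5: I-E =  4 → E
  i= 6: I-F =  3 → D
  i= 7: I-T = 15 → P
  i= 8: X-T =  4 → E
  i= 9: H-E =  3 → D
  i=10: C-N = 15 → P
  i=11: H-D =  4 → E
  shifts repeat with period 3: DPE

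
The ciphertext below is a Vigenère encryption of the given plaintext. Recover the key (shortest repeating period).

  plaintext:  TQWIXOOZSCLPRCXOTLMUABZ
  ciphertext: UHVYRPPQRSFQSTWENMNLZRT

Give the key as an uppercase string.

BRZQUB

  i= 0: U-T =  1 → B
  i= 1: H-Q = 17 → R
  i= 2: V-W = 25 → Z
  i= 3: Y-I = 16 → Q
  i= 4: R-X = 20 → U
  i= 5: P-O =  1 → B
  i= 6: P-O =  1 → B
  i= 7: Q-Z = 17 → R
  i= 8: R-S = 25 → Z
  i= 9: S-C = 16 → Q
  i=10: F-L = 20 → U
  i=11: Q-P =  1 → B
  i=12: S-R =  1 → B
  i=13: T-C = 17 → R
  i=14: W-X = 25 → Z
  i=15: E-O = 16 → Q
  i=16: N-T = 20 → U
  i=17: M-L =  1 → B
  i=18: N-M =  1 → B
  i=19: L-U = 17 → R
  i=20: Z-A = 25 → Z
  i=21: R-B = 16 → Q
  i=22: T-Z = 20 → U
  shifts repeat with period 6: BRZQUB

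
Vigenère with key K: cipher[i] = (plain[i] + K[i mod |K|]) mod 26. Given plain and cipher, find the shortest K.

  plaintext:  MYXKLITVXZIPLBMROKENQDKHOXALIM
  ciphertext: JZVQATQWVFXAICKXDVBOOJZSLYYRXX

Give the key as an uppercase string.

XBYGPL

  i= 0: J-M = 23 → X
  i= 1: Z-Y =  1 → B
  i= 2: V-X = 24 → Y
  i= 3: Q-K =  6 → G
  i= 4: A-L = 15 → P
  i= 5: T-I = 11 → L
  i= 6: Q-T = 23 → X
  i= 7: W-V =  1 → B
  i= 8: V-X = 24 → Y
  i= 9: F-Z =  6 → G
  i=10: X-I = 15 → P
  i=11: A-P = 11 → L
  i=12: I-L = 23 → X
  i=13: C-B =  1 → B
  i=14: K-M = 24 → Y
  i=15: X-R =  6 → G
  i=16: D-O = 15 → P
  i=17: V-K = 11 → L
  i=18: B-E = 23 → X
  i=19: O-N =  1 → B
  i=20: O-Q = 24 → Y
  i=21: J-D =  6 → G
  i=22: Z-K = 15 → P
  i=23: S-H = 11 → L
  i=24: L-O = 23 → X
  i=25: Y-X =  1 → B
  i=26: Y-A = 24 → Y
  i=27: R-L =  6 → G
  i=28: X-I = 15 → P
  i=29: X-M = 11 → L
  shifts repeat with period 6: XBYGPL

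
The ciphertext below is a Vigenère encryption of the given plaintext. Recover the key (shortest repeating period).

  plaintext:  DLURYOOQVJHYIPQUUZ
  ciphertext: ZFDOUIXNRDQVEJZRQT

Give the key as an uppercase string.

WUJX

  i= 0: Z-D = 22 → W
  i= 1: F-L = 20 → U
  i= 2: D-U =  9 → J
  i= 3: O-R = 23 → X
  i= 4: U-Y = 22 → W
  i= 5: I-O = 20 → U
  i= 6: X-O =  9 → J
  i= 7: N-Q = 23 → X
  i= 8: R-V = 22 → W
  i= 9: D-J = 20 → U
  i=10: Q-H =  9 → J
  i=11: V-Y = 23 → X
  i=12: E-I = 22 → W
  i=13: J-P = 20 → U
  i=14: Z-Q =  9 → J
  i=15: R-U = 23 → X
  i=16: Q-U = 22 → W
  i=17: T-Z = 20 → U
  shifts repeat with period 4: WUJX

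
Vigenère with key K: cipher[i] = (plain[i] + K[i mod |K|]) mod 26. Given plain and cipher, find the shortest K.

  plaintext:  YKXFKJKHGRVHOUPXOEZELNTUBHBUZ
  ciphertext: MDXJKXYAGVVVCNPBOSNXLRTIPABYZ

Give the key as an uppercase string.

OTAEAO

  i= 0: M-Y = 14 → O
  i= 1: D-K = 19 → T
  i= 2: X-X =  0 → A
  i= 3: J-F =  4 → E
  i= 4: K-K =  0 → A
  i= 5: X-J = 14 → O
  i= 6: Y-K = 14 → O
  i= 7: A-H = 19 → T
  i= 8: G-G =  0 → A
  i= 9: V-R =  4 → E
  i=10: V-V =  0 → A
  i=11: V-H = 14 → O
  i=12: C-O = 14 → O
  i=13: N-U = 19 → T
  i=14: P-P =  0 → A
  i=15: B-X =  4 → E
  i=16: O-O =  0 → A
  i=17: S-E = 14 → O
  i=18: N-Z = 14 → O
  i=19: X-E = 19 → T
  i=20: L-L =  0 → A
  i=21: R-N =  4 → E
  i=22: T-T =  0 → A
  i=23: I-U = 14 → O
  i=24: P-B = 14 → O
  i=25: A-H = 19 → T
  i=26: B-B =  0 → A
  i=27: Y-U =  4 → E
  i=28: Z-Z =  0 → A
  shifts repeat with period 6: OTAEAO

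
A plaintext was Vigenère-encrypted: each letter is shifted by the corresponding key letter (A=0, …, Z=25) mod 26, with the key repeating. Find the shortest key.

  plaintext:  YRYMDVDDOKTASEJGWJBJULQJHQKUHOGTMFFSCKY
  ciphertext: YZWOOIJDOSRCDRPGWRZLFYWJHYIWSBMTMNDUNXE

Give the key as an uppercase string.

  i= 0: Y-Y =  0 → A
  i= 1: Z-R =  8 → I
  i= 2: W-Y = 24 → Y
  i= 3: O-M =  2 → C
  i= 4: O-D = 11 → L
  i= 5: I-V = 13 → N
  i= 6: J-D =  6 → G
  i= 7: D-D =  0 → A
  i= 8: O-O =  0 → A
  i= 9: S-K =  8 → I
  i=10: R-T = 24 → Y
  i=11: C-A =  2 → C
  i=12: D-S = 11 → L
  i=13: R-E = 13 → N
  i=14: P-J =  6 → G
  i=15: G-G =  0 → A
  i=16: W-W =  0 → A
  i=17: R-J =  8 → I
  i=18: Z-B = 24 → Y
  i=19: L-J =  2 → C
  i=20: F-U = 11 → L
  i=21: Y-L = 13 → N
  i=22: W-Q =  6 → G
  i=23: J-J =  0 → A
  i=24: H-H =  0 → A
  i=25: Y-Q =  8 → I
  i=26: I-K = 24 → Y
  i=27: W-U =  2 → C
  i=28: S-H = 11 → L
  i=29: B-O = 13 → N
  i=30: M-G =  6 → G
  i=31: T-T =  0 → A
  i=32: M-M =  0 → A
  i=33: N-F =  8 → I
  i=34: D-F = 24 → Y
  i=35: U-S =  2 → C
  i=36: N-C = 11 → L
  i=37: X-K = 13 → N
  i=38: E-Y =  6 → G
  shifts repeat with period 8: AIYCLNGA

AIYCLNGA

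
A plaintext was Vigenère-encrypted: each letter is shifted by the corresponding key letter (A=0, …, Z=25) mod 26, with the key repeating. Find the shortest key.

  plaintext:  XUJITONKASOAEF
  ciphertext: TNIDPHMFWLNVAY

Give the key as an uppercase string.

  i= 0: T-X = 22 → W
  i= 1: N-U = 19 → T
  i= 2: I-J = 25 → Z
  i= 3: D-I = 21 → V
  i= 4: P-T = 22 → W
  i= 5: H-O = 19 → T
  i= 6: M-N = 25 → Z
  i= 7: F-K = 21 → V
  i= 8: W-A = 22 → W
  i= 9: L-S = 19 → T
  i=10: N-O = 25 → Z
  i=11: V-A = 21 → V
  i=12: A-E = 22 → W
  i=13: Y-F = 19 → T
  shifts repeat with period 4: WTZV

WTZV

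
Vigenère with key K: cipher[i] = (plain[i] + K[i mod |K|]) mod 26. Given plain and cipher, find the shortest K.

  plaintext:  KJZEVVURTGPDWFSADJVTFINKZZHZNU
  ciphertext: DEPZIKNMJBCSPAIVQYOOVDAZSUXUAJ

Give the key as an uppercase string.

  i= 0: D-K = 19 → T
  i= 1: E-J = 21 → V
  i= 2: P-Z = 16 → Q
  i= 3: Z-E = 21 → V
  i= 4: I-V = 13 → N
  i= 5: K-V = 15 → P
  i= 6: N-U = 19 → T
  i= 7: M-R = 21 → V
  i= 8: J-T = 16 → Q
  i= 9: B-G = 21 → V
  i=10: C-P = 13 → N
  i=11: S-D = 15 → P
  i=12: P-W = 19 → T
  i=13: A-F = 21 → V
  i=14: I-S = 16 → Q
  i=15: V-A = 21 → V
  i=16: Q-D = 13 → N
  i=17: Y-J = 15 → P
  i=18: O-V = 19 → T
  i=19: O-T = 21 → V
  i=20: V-F = 16 → Q
  i=21: D-I = 21 → V
  i=22: A-N = 13 → N
  i=23: Z-K = 15 → P
  i=24: S-Z = 19 → T
  i=25: U-Z = 21 → V
  i=26: X-H = 16 → Q
  i=27: U-Z = 21 → V
  i=28: A-N = 13 → N
  i=29: J-U = 15 → P
  shifts repeat with period 6: TVQVNP

TVQVNP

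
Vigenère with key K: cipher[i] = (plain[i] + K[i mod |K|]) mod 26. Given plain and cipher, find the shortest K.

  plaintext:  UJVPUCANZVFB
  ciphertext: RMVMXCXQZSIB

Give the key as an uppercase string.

XDA

  i= 0: R-U = 23 → X
  i= 1: M-J =  3 → D
  i= 2: V-V =  0 → A
  i= 3: M-P = 23 → X
  i= 4: X-U =  3 → D
  i= 5: C-C =  0 → A
  i= 6: X-A = 23 → X
  i= 7: Q-N =  3 → D
  i= 8: Z-Z =  0 → A
  i= 9: S-V = 23 → X
  i=10: I-F =  3 → D
  i=11: B-B =  0 → A
  shifts repeat with period 3: XDA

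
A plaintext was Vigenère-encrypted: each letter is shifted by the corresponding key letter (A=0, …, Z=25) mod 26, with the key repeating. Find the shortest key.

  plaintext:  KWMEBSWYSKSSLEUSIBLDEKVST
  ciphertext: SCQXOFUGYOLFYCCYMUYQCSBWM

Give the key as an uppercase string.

  i= 0: S-K =  8 → I
  i= 1: C-W =  6 → G
  i= 2: Q-M =  4 → E
  i= 3: X-E = 19 → T
  i= 4: O-B = 13 → N
  i= 5: F-S = 13 → N
  i= 6: U-W = 24 → Y
  i= 7: G-Y =  8 → I
  i= 8: Y-S =  6 → G
  i= 9: O-K =  4 → E
  i=10: L-S = 19 → T
  i=11: F-S = 13 → N
  i=12: Y-L = 13 → N
  i=13: C-E = 24 → Y
  i=14: C-U =  8 → I
  i=15: Y-S =  6 → G
  i=16: M-I =  4 → E
  i=17: U-B = 19 → T
  i=18: Y-L = 13 → N
  i=19: Q-D = 13 → N
  i=20: C-E = 24 → Y
  i=21: S-K =  8 → I
  i=22: B-V =  6 → G
  i=23: W-S =  4 → E
  i=24: M-T = 19 → T
  shifts repeat with period 7: IGETNNY

IGETNNY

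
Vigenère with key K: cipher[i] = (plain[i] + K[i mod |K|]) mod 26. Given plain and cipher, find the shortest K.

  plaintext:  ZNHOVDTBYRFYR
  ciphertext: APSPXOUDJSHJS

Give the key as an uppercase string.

BCL

  i= 0: A-Z =  1 → B
  i= 1: P-N =  2 → C
  i= 2: S-H = 11 → L
  i= 3: P-O =  1 → B
  i= 4: X-V =  2 → C
  i= 5: O-D = 11 → L
  i= 6: U-T =  1 → B
  i= 7: D-B =  2 → C
  i= 8: J-Y = 11 → L
  i= 9: S-R =  1 → B
  i=10: H-F =  2 → C
  i=11: J-Y = 11 → L
  i=12: S-R =  1 → B
  shifts repeat with period 3: BCL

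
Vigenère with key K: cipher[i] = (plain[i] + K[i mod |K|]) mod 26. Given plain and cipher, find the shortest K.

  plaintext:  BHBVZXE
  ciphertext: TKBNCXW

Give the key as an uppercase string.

  i= 0: T-B = 18 → S
  i= 1: K-H =  3 → D
  i= 2: B-B =  0 → A
  i= 3: N-V = 18 → S
  i= 4: C-Z =  3 → D
  i= 5: X-X =  0 → A
  i= 6: W-E = 18 → S
  shifts repeat with period 3: SDA

SDA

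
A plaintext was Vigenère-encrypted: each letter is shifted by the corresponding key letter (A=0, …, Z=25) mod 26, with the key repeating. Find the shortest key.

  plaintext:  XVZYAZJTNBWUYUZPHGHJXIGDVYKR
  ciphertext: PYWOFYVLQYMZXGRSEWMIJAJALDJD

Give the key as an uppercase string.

  i= 0: P-X = 18 → S
  i= 1: Y-V =  3 → D
  i= 2: W-Z = 23 → X
  i= 3: O-Y = 16 → Q
  i= 4: F-A =  5 → F
  i= 5: Y-Z = 25 → Z
  i= 6: V-J = 12 → M
  i= 7: L-T = 18 → S
  i= 8: Q-N =  3 → D
  i= 9: Y-B = 23 → X
  i=10: M-W = 16 → Q
  i=11: Z-U =  5 → F
  i=12: X-Y = 25 → Z
  i=13: G-U = 12 → M
  i=14: R-Z = 18 → S
  i=15: S-P =  3 → D
  i=16: E-H = 23 → X
  i=17: W-G = 16 → Q
  i=18: M-H =  5 → F
  i=19: I-J = 25 → Z
  i=20: J-X = 12 → M
  i=21: A-I = 18 → S
  i=22: J-G =  3 → D
  i=23: A-D = 23 → X
  i=24: L-V = 16 → Q
  i=25: D-Y =  5 → F
  i=26: J-K = 25 → Z
  i=27: D-R = 12 → M
  shifts repeat with period 7: SDXQFZM

SDXQFZM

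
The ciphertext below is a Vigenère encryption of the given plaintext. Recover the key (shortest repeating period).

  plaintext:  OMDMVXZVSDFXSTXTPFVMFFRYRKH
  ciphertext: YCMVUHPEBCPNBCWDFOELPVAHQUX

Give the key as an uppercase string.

  i= 0: Y-O = 10 → K
  i= 1: C-M = 16 → Q
  i= 2: M-D =  9 → J
  i= 3: V-M =  9 → J
  i= 4: U-V = 25 → Z
  i= 5: H-X = 10 → K
  i= 6: P-Z = 16 → Q
  i= 7: E-V =  9 → J
  i= 8: B-S =  9 → J
  i= 9: C-D = 25 → Z
  i=10: P-F = 10 → K
  i=11: N-X = 16 → Q
  i=12: B-S =  9 → J
  i=13: C-T =  9 → J
  i=14: W-X = 25 → Z
  i=15: D-T = 10 → K
  i=16: F-P = 16 → Q
  i=17: O-F =  9 → J
  i=18: E-V =  9 → J
  i=19: L-M = 25 → Z
  i=20: P-F = 10 → K
  i=21: V-F = 16 → Q
  i=22: A-R =  9 → J
  i=23: H-Y =  9 → J
  i=24: Q-R = 25 → Z
  i=25: U-K = 10 → K
  i=26: X-H = 16 → Q
  shifts repeat with period 5: KQJJZ

KQJJZ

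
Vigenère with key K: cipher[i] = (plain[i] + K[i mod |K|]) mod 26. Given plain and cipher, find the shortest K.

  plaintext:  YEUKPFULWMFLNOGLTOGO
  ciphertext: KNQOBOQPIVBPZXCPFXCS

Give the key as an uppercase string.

  i= 0: K-Y = 12 → M
  i= 1: N-E =  9 → J
  i= 2: Q-U = 22 → W
  i= 3: O-K =  4 → E
  i= 4: B-P = 12 → M
  i= 5: O-F =  9 → J
  i= 6: Q-U = 22 → W
  i= 7: P-L =  4 → E
  i= 8: I-W = 12 → M
  i= 9: V-M =  9 → J
  i=10: B-F = 22 → W
  i=11: P-L =  4 → E
  i=12: Z-N = 12 → M
  i=13: X-O =  9 → J
  i=14: C-G = 22 → W
  i=15: P-L =  4 → E
  i=16: F-T = 12 → M
  i=17: X-O =  9 → J
  i=18: C-G = 22 → W
  i=19: S-O =  4 → E
  shifts repeat with period 4: MJWE

MJWE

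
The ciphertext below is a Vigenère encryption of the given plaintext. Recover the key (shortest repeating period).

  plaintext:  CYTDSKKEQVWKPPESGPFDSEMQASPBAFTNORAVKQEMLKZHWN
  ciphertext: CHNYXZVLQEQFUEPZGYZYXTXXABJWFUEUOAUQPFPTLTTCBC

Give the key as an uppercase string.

  i= 0: C-C =  0 → A
  i= 1: H-Y =  9 → J
  i= 2: N-T = 20 → U
  i= 3: Y-D = 21 → V
  i= 4: X-S =  5 → F
  i= 5: Z-K = 15 → P
  i= 6: V-K = 11 → L
  i= 7: L-E =  7 → H
  i= 8: Q-Q =  0 → A
  i= 9: E-V =  9 → J
  i=10: Q-W = 20 → U
  i=11: F-K = 21 → V
  i=12: U-P =  5 → F
  i=13: E-P = 15 → P
  i=14: P-E = 11 → L
  i=15: Z-S =  7 → H
  i=16: G-G =  0 → A
  i=17: Y-P =  9 → J
  i=18: Z-F = 20 → U
  i=19: Y-D = 21 → V
  i=20: X-S =  5 → F
  i=21: T-E = 15 → P
  i=22: X-M = 11 → L
  i=23: X-Q =  7 → H
  i=24: A-A =  0 → A
  i=25: B-S =  9 → J
  i=26: J-P = 20 → U
  i=27: W-B = 21 → V
  i=28: F-A =  5 → F
  i=29: U-F = 15 → P
  i=30: E-T = 11 → L
  i=31: U-N =  7 → H
  i=32: O-O =  0 → A
  i=33: A-R =  9 → J
  i=34: U-A = 20 → U
  i=35: Q-V = 21 → V
  i=36: P-K =  5 → F
  i=37: F-Q = 15 → P
  i=38: P-E = 11 → L
  i=39: T-M =  7 → H
  i=40: L-L =  0 → A
  i=41: T-K =  9 → J
  i=42: T-Z = 20 → U
  i=43: C-H = 21 → V
  i=44: B-W =  5 → F
  i=45: C-N = 15 → P
  shifts repeat with period 8: AJUVFPLH

AJUVFPLH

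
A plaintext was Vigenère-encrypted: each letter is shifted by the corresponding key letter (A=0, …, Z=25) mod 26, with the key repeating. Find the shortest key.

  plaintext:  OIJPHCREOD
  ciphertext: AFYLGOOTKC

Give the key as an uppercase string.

MXPWZ

  i= 0: A-O = 12 → M
  i= 1: F-I = 23 → X
  i= 2: Y-J = 15 → P
  i= 3: L-P = 22 → W
  i= 4: G-H = 25 → Z
  i= 5: O-C = 12 → M
  i= 6: O-R = 23 → X
  i= 7: T-E = 15 → P
  i= 8: K-O = 22 → W
  i= 9: C-D = 25 → Z
  shifts repeat with period 5: MXPWZ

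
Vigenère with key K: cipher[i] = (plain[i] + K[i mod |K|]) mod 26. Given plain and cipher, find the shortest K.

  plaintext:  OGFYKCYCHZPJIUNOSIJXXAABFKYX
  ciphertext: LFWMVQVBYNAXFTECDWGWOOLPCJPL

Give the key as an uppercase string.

  i= 0: L-O = 23 → X
  i= 1: F-G = 25 → Z
  i= 2: W-F = 17 → R
  i= 3: M-Y = 14 → O
  i= 4: V-K = 11 → L
  i= 5: Q-C = 14 → O
  i= 6: V-Y = 23 → X
  i= 7: B-C = 25 → Z
  i= 8: Y-H = 17 → R
  i= 9: N-Z = 14 → O
  i=10: A-P = 11 → L
  i=11: X-J = 14 → O
  i=12: F-I = 23 → X
  i=13: T-U = 25 → Z
  i=14: E-N = 17 → R
  i=15: C-O = 14 → O
  i=16: D-S = 11 → L
  i=17: W-I = 14 → O
  i=18: G-J = 23 → X
  i=19: W-X = 25 → Z
  i=20: O-X = 17 → R
  i=21: O-A = 14 → O
  i=22: L-A = 11 → L
  i=23: P-B = 14 → O
  i=24: C-F = 23 → X
  i=25: J-K = 25 → Z
  i=26: P-Y = 17 → R
  i=27: L-X = 14 → O
  shifts repeat with period 6: XZROLO

XZROLO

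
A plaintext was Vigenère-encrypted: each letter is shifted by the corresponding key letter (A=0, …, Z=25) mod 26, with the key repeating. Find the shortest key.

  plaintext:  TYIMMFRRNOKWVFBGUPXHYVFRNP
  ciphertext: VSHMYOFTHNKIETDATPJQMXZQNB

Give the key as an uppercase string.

CUZAMJO

  i= 0: V-T =  2 → C
  i= 1: S-Y = 20 → U
  i= 2: H-I = 25 → Z
  i= 3: M-M =  0 → A
  i= 4: Y-M = 12 → M
  i= 5: O-F =  9 → J
  i= 6: F-R = 14 → O
  i= 7: T-R =  2 → C
  i= 8: H-N = 20 → U
  i= 9: N-O = 25 → Z
  i=10: K-K =  0 → A
  i=11: I-W = 12 → M
  i=12: E-V =  9 → J
  i=13: T-F = 14 → O
  i=14: D-B =  2 → C
  i=15: A-G = 20 → U
  i=16: T-U = 25 → Z
  i=17: P-P =  0 → A
  i=18: J-X = 12 → M
  i=19: Q-H =  9 → J
  i=20: M-Y = 14 → O
  i=21: X-V =  2 → C
  i=22: Z-F = 20 → U
  i=23: Q-R = 25 → Z
  i=24: N-N =  0 → A
  i=25: B-P = 12 → M
  shifts repeat with period 7: CUZAMJO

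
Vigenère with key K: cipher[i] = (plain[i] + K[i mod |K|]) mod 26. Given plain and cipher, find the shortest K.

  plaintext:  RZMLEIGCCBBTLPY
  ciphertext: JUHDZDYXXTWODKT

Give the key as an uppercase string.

  i= 0: J-R = 18 → S
  i= 1: U-Z = 21 → V
  i= 2: H-M = 21 → V
  i= 3: D-L = 18 → S
  i= 4: Z-E = 21 → V
  i= 5: D-I = 21 → V
  i= 6: Y-G = 18 → S
  i= 7: X-C = 21 → V
  i= 8: X-C = 21 → V
  i= 9: T-B = 18 → S
  i=10: W-B = 21 → V
  i=11: O-T = 21 → V
  i=12: D-L = 18 → S
  i=13: K-P = 21 → V
  i=14: T-Y = 21 → V
  shifts repeat with period 3: SVV

SVV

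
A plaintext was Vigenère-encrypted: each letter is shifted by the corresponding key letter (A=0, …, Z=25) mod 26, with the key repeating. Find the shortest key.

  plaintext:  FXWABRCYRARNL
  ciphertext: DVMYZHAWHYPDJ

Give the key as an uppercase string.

YYQ

  i= 0: D-F = 24 → Y
  i= 1: V-X = 24 → Y
  i= 2: M-W = 16 → Q
  i= 3: Y-A = 24 → Y
  i= 4: Z-B = 24 → Y
  i= 5: H-R = 16 → Q
  i= 6: A-C = 24 → Y
  i= 7: W-Y = 24 → Y
  i= 8: H-R = 16 → Q
  i= 9: Y-A = 24 → Y
  i=10: P-R = 24 → Y
  i=11: D-N = 16 → Q
  i=12: J-L = 24 → Y
  shifts repeat with period 3: YYQ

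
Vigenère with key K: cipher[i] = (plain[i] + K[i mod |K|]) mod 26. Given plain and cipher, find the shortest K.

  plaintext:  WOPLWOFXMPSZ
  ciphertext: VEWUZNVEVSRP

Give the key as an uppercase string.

  i= 0: V-W = 25 → Z
  i= 1: E-O = 16 → Q
  i= 2: W-P =  7 → H
  i= 3: U-L =  9 → J
  i= 4: Z-W =  3 → D
  i= 5: N-O = 25 → Z
  i= 6: V-F = 16 → Q
  i= 7: E-X =  7 → H
  i= 8: V-M =  9 → J
  i= 9: S-P =  3 → D
  i=10: R-S = 25 → Z
  i=11: P-Z = 16 → Q
  shifts repeat with period 5: ZQHJD

ZQHJD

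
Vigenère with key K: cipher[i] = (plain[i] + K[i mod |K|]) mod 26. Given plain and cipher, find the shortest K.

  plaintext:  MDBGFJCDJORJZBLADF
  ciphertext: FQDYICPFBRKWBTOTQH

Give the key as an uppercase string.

TNCSD

  i= 0: F-M = 19 → T
  i= 1: Q-D = 13 → N
  i= 2: D-B =  2 → C
  i= 3: Y-G = 18 → S
  i= 4: I-F =  3 → D
  i= 5: C-J = 19 → T
  i= 6: P-C = 13 → N
  i= 7: F-D =  2 → C
  i= 8: B-J = 18 → S
  i= 9: R-O =  3 → D
  i=10: K-R = 19 → T
  i=11: W-J = 13 → N
  i=12: B-Z =  2 → C
  i=13: T-B = 18 → S
  i=14: O-L =  3 → D
  i=15: T-A = 19 → T
  i=16: Q-D = 13 → N
  i=17: H-F =  2 → C
  shifts repeat with period 5: TNCSD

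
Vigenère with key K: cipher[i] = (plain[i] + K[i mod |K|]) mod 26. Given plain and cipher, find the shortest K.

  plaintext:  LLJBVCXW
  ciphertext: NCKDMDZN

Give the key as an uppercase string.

  i= 0: N-L =  2 → C
  i= 1: C-L = 17 → R
  i= 2: K-J =  1 → B
  i= 3: D-B =  2 → C
  i= 4: M-V = 17 → R
  i= 5: D-C =  1 → B
  i= 6: Z-X =  2 → C
  i= 7: N-W = 17 → R
  shifts repeat with period 3: CRB

CRB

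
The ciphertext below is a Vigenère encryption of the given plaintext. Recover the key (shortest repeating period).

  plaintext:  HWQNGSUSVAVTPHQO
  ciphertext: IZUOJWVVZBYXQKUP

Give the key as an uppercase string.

BDE

  i= 0: I-H =  1 → B
  i= 1: Z-W =  3 → D
  i= 2: U-Q =  4 → E
  i= 3: O-N =  1 → B
  i= 4: J-G =  3 → D
  i= 5: W-S =  4 → E
  i= 6: V-U =  1 → B
  i= 7: V-S =  3 → D
  i= 8: Z-V =  4 → E
  i= 9: B-A =  1 → B
  i=10: Y-V =  3 → D
  i=11: X-T =  4 → E
  i=12: Q-P =  1 → B
  i=13: K-H =  3 → D
  i=14: U-Q =  4 → E
  i=15: P-O =  1 → B
  shifts repeat with period 3: BDE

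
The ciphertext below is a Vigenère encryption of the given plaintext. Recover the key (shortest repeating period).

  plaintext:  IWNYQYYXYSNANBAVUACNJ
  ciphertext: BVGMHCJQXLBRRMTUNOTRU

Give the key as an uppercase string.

  i= 0: B-I = 19 → T
  i= 1: V-W = 25 → Z
  i= 2: G-N = 19 → T
  i= 3: M-Y = 14 → O
  i= 4: H-Q = 17 → R
  i= 5: C-Y =  4 → E
  i= 6: J-Y = 11 → L
  i= 7: Q-X = 19 → T
  i= 8: X-Y = 25 → Z
  i= 9: L-S = 19 → T
  i=10: B-N = 14 → O
  i=11: R-A = 17 → R
  i=12: R-N =  4 → E
  i=13: M-B = 11 → L
  i=14: T-A = 19 → T
  i=15: U-V = 25 → Z
  i=16: N-U = 19 → T
  i=17: O-A = 14 → O
  i=18: T-C = 17 → R
  i=19: R-N =  4 → E
  i=20: U-J = 11 → L
  shifts repeat with period 7: TZTOREL

TZTOREL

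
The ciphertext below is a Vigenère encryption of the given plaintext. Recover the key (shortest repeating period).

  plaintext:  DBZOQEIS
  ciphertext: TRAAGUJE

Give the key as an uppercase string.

  i= 0: T-D = 16 → Q
  i= 1: R-B = 16 → Q
  i= 2: A-Z =  1 → B
  i= 3: A-O = 12 → M
  i= 4: G-Q = 16 → Q
  i= 5: U-E = 16 → Q
  i= 6: J-I =  1 → B
  i= 7: E-S = 12 → M
  shifts repeat with period 4: QQBM

QQBM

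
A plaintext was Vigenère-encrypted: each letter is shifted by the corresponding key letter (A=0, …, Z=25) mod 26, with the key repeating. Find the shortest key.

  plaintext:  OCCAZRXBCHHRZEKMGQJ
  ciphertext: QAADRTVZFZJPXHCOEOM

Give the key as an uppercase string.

  i= 0: Q-O =  2 → C
  i= 1: A-C = 24 → Y
  i= 2: A-C = 24 → Y
  i= 3: D-A =  3 → D
  i= 4: R-Z = 18 → S
  i= 5: T-R =  2 → C
  i= 6: V-X = 24 → Y
  i= 7: Z-B = 24 → Y
  i= 8: F-C =  3 → D
  i= 9: Z-H = 18 → S
  i=10: J-H =  2 → C
  i=11: P-R = 24 → Y
  i=12: X-Z = 24 → Y
  i=13: H-E =  3 → D
  i=14: C-K = 18 → S
  i=15: O-M =  2 → C
  i=16: E-G = 24 → Y
  i=17: O-Q = 24 → Y
  i=18: M-J =  3 → D
  shifts repeat with period 5: CYYDS

CYYDS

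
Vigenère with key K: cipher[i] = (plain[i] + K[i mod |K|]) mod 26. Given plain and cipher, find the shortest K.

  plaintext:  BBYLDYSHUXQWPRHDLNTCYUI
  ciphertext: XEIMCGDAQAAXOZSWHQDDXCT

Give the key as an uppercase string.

WDKBZILT

  i= 0: X-B = 22 → W
  i= 1: E-B =  3 → D
  i= 2: I-Y = 10 → K
  i= 3: M-L =  1 → B
  i= 4: C-D = 25 → Z
  i= 5: G-Y =  8 → I
  i= 6: D-S = 11 → L
  i= 7: A-H = 19 → T
  i= 8: Q-U = 22 → W
  i= 9: A-X =  3 → D
  i=10: A-Q = 10 → K
  i=11: X-W =  1 → B
  i=12: O-P = 25 → Z
  i=13: Z-R =  8 → I
  i=14: S-H = 11 → L
  i=15: W-D = 19 → T
  i=16: H-L = 22 → W
  i=17: Q-N =  3 → D
  i=18: D-T = 10 → K
  i=19: D-C =  1 → B
  i=20: X-Y = 25 → Z
  i=21: C-U =  8 → I
  i=22: T-I = 11 → L
  shifts repeat with period 8: WDKBZILT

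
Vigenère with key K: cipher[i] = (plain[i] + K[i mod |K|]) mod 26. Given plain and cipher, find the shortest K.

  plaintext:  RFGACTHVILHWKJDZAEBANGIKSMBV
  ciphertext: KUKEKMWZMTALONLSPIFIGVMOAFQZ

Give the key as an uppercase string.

TPEEI

  i= 0: K-R = 19 → T
  i= 1: U-F = 15 → P
  i= 2: K-G =  4 → E
  i= 3: E-A =  4 → E
  i= 4: K-C =  8 → I
  i= 5: M-T = 19 → T
  i= 6: W-H = 15 → P
  i= 7: Z-V =  4 → E
  i= 8: M-I =  4 → E
  i= 9: T-L =  8 → I
  i=10: A-H = 19 → T
  i=11: L-W = 15 → P
  i=12: O-K =  4 → E
  i=13: N-J =  4 → E
  i=14: L-D =  8 → I
  i=15: S-Z = 19 → T
  i=16: P-A = 15 → P
  i=17: I-E =  4 → E
  i=18: F-B =  4 → E
  i=19: I-A =  8 → I
  i=20: G-N = 19 → T
  i=21: V-G = 15 → P
  i=22: M-I =  4 → E
  i=23: O-K =  4 → E
  i=24: A-S =  8 → I
  i=25: F-M = 19 → T
  i=26: Q-B = 15 → P
  i=27: Z-V =  4 → E
  shifts repeat with period 5: TPEEI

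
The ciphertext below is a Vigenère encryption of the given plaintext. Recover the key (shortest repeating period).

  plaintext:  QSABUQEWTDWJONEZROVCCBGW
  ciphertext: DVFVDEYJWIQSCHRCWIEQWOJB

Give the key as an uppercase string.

  i= 0: D-Q = 13 → N
  i= 1: V-S =  3 → D
  i= 2: F-A =  5 → F
  i= 3: V-B = 20 → U
  i= 4: D-U =  9 → J
  i= 5: E-Q = 14 → O
  i= 6: Y-E = 20 → U
  i= 7: J-W = 13 → N
  i= 8: W-T =  3 → D
  i= 9: I-D =  5 → F
  i=10: Q-W = 20 → U
  i=11: S-J =  9 → J
  i=12: C-O = 14 → O
  i=13: H-N = 20 → U
  i=14: R-E = 13 → N
  i=15: C-Z =  3 → D
  i=16: W-R =  5 → F
  i=17: I-O = 20 → U
  i=18: E-V =  9 → J
  i=19: Q-C = 14 → O
  i=20: W-C = 20 → U
  i=21: O-B = 13 → N
  i=22: J-G =  3 → D
  i=23: B-W =  5 → F
  shifts repeat with period 7: NDFUJOU

NDFUJOU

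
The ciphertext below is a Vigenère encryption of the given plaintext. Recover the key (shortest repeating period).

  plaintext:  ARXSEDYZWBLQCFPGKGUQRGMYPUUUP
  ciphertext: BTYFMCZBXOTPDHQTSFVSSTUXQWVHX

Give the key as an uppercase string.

  i= 0: B-A =  1 → B
  i= 1: T-R =  2 → C
  i= 2: Y-X =  1 → B
  i= 3: F-S = 13 → N
  i= 4: M-E =  8 → I
  i= 5: C-D = 25 → Z
  i= 6: Z-Y =  1 → B
  i= 7: B-Z =  2 → C
  i= 8: X-W =  1 → B
  i= 9: O-B = 13 → N
  i=10: T-L =  8 → I
  i=11: P-Q = 25 → Z
  i=12: D-C =  1 → B
  i=13: H-F =  2 → C
  i=14: Q-P =  1 → B
  i=15: T-G = 13 → N
  i=16: S-K =  8 → I
  i=17: F-G = 25 → Z
  i=18: V-U =  1 → B
  i=19: S-Q =  2 → C
  i=20: S-R =  1 → B
  i=21: T-G = 13 → N
  i=22: U-M =  8 → I
  i=23: X-Y = 25 → Z
  i=24: Q-P =  1 → B
  i=25: W-U =  2 → C
  i=26: V-U =  1 → B
  i=27: H-U = 13 → N
  i=28: X-P =  8 → I
  shifts repeat with period 6: BCBNIZ

BCBNIZ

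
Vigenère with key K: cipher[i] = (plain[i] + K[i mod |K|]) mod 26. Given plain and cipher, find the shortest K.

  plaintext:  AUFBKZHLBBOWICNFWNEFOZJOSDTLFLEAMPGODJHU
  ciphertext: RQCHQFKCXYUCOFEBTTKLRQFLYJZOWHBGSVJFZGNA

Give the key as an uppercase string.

  i= 0: R-A = 17 → R
  i= 1: Q-U = 22 → W
  i= 2: C-F = 23 → X
  i= 3: H-B =  6 → G
  i= 4: Q-K =  6 → G
  i= 5: F-Z =  6 → G
  i= 6: K-H =  3 → D
  i= 7: C-L = 17 → R
  i= 8: X-B = 22 → W
  i= 9: Y-B = 23 → X
  i=10: U-O =  6 → G
  i=11: C-W =  6 → G
  i=12: O-I =  6 → G
  i=13: F-C =  3 → D
  i=14: E-N = 17 → R
  i=15: B-F = 22 → W
  i=16: T-W = 23 → X
  i=17: T-N =  6 → G
  i=18: K-E =  6 → G
  i=19: L-F =  6 → G
  i=20: R-O =  3 → D
  i=21: Q-Z = 17 → R
  i=22: F-J = 22 → W
  i=23: L-O = 23 → X
  i=24: Y-S =  6 → G
  i=25: J-D =  6 → G
  i=26: Z-T =  6 → G
  i=27: O-L =  3 → D
  i=28: W-F = 17 → R
  i=29: H-L = 22 → W
  i=30: B-E = 23 → X
  i=31: G-A =  6 → G
  i=32: S-M =  6 → G
  i=33: V-P =  6 → G
  i=34: J-G =  3 → D
  i=35: F-O = 17 → R
  i=36: Z-D = 22 → W
  i=37: G-J = 23 → X
  i=38: N-H =  6 → G
  i=39: A-U =  6 → G
  shifts repeat with period 7: RWXGGGD

RWXGGGD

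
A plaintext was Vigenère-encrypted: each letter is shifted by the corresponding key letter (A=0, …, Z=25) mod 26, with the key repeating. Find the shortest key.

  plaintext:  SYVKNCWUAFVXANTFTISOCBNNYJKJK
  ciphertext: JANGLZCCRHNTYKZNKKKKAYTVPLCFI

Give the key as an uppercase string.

  i= 0: J-S = 17 → R
  i= 1: A-Y =  2 → C
  i= 2: N-V = 18 → S
  i= 3: G-K = 22 → W
  i= 4: L-N = 24 → Y
  i= 5: Z-C = 23 → X
  i= 6: C-W =  6 → G
  i= 7: C-U =  8 → I
  i= 8: R-A = 17 → R
  i= 9: H-F =  2 → C
  i=10: N-V = 18 → S
  i=11: T-X = 22 → W
  i=12: Y-A = 24 → Y
  i=13: K-N = 23 → X
  i=14: Z-T =  6 → G
  i=15: N-F =  8 → I
  i=16: K-T = 17 → R
  i=17: K-I =  2 → C
  i=18: K-S = 18 → S
  i=19: K-O = 22 → W
  i=20: A-C = 24 → Y
  i=21: Y-B = 23 → X
  i=22: T-N =  6 → G
  i=23: V-N =  8 → I
  i=24: P-Y = 17 → R
  i=25: L-J =  2 → C
  i=26: C-K = 18 → S
  i=27: F-J = 22 → W
  i=28: I-K = 24 → Y
  shifts repeat with period 8: RCSWYXGI

RCSWYXGI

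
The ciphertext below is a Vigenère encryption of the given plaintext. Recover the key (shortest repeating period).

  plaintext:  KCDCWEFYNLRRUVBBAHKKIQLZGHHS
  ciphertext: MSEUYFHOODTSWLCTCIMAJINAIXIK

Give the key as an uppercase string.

  i= 0: M-K =  2 → C
  i= 1: S-C = 16 → Q
  i= 2: E-D =  1 → B
  i= 3: U-C = 18 → S
  i= 4: Y-W =  2 → C
  i= 5: F-E =  1 → B
  i= 6: H-F =  2 → C
  i= 7: O-Y = 16 → Q
  i= 8: O-N =  1 → B
  i= 9: D-L = 18 → S
  i=10: T-R =  2 → C
  i=11: S-R =  1 → B
  i=12: W-U =  2 → C
  i=13: L-V = 16 → Q
  i=14: C-B =  1 → B
  i=15: T-B = 18 → S
  i=16: C-A =  2 → C
  i=17: I-H =  1 → B
  i=18: M-K =  2 → C
  i=19: A-K = 16 → Q
  i=20: J-I =  1 → B
  i=21: I-Q = 18 → S
  i=22: N-L =  2 → C
  i=23: A-Z =  1 → B
  i=24: I-G =  2 → C
  i=25: X-H = 16 → Q
  i=26: I-H =  1 → B
  i=27: K-S = 18 → S
  shifts repeat with period 6: CQBSCB

CQBSCB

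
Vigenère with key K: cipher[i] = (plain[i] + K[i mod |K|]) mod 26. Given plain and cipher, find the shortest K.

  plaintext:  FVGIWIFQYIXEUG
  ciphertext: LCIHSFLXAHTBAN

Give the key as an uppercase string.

GHCZWX

  i= 0: L-F =  6 → G
  i= 1: C-V =  7 → H
  i= 2: I-G =  2 → C
  i= 3: H-I = 25 → Z
  i= 4: S-W = 22 → W
  i= 5: F-I = 23 → X
  i= 6: L-F =  6 → G
  i= 7: X-Q =  7 → H
  i= 8: A-Y =  2 → C
  i= 9: H-I = 25 → Z
  i=10: T-X = 22 → W
  i=11: B-E = 23 → X
  i=12: A-U =  6 → G
  i=13: N-G =  7 → H
  shifts repeat with period 6: GHCZWX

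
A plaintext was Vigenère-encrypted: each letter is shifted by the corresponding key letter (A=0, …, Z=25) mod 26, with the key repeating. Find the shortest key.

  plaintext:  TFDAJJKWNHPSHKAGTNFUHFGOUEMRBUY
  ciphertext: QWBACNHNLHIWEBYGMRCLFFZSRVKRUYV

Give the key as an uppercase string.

  i= 0: Q-T = 23 → X
  i= 1: W-F = 17 → R
  i= 2: B-D = 24 → Y
  i= 3: A-A =  0 → A
  i= 4: C-J = 19 → T
  i= 5: N-J =  4 → E
  i= 6: H-K = 23 → X
  i= 7: N-W = 17 → R
  i= 8: L-N = 24 → Y
  i= 9: H-H =  0 → A
  i=10: I-P = 19 → T
  i=11: W-S =  4 → E
  i=12: E-H = 23 → X
  i=13: B-K = 17 → R
  i=14: Y-A = 24 → Y
  i=15: G-G =  0 → A
  i=16: M-T = 19 → T
  i=17: R-N =  4 → E
  i=18: C-F = 23 → X
  i=19: L-U = 17 → R
  i=20: F-H = 24 → Y
  i=21: F-F =  0 → A
  i=22: Z-G = 19 → T
  i=23: S-O =  4 → E
  i=24: R-U = 23 → X
  i=25: V-E = 17 → R
  i=26: K-M = 24 → Y
  i=27: R-R =  0 → A
  i=28: U-B = 19 → T
  i=29: Y-U =  4 → E
  i=30: V-Y = 23 → X
  shifts repeat with period 6: XRYATE

XRYATE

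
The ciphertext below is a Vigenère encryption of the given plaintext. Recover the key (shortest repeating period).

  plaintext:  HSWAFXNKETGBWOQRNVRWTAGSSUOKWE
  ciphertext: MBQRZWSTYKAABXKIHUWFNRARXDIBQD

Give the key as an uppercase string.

FJURUZ

  i= 0: M-H =  5 → F
  i= 1: B-S =  9 → J
  i= 2: Q-W = 20 → U
  i= 3: R-A = 17 → R
  i= 4: Z-F = 20 → U
  i= 5: W-X = 25 → Z
  i= 6: S-N =  5 → F
  i= 7: T-K =  9 → J
  i= 8: Y-E = 20 → U
  i= 9: K-T = 17 → R
  i=10: A-G = 20 → U
  i=11: A-B = 25 → Z
  i=12: B-W =  5 → F
  i=13: X-O =  9 → J
  i=14: K-Q = 20 → U
  i=15: I-R = 17 → R
  i=16: H-N = 20 → U
  i=17: U-V = 25 → Z
  i=18: W-R =  5 → F
  i=19: F-W =  9 → J
  i=20: N-T = 20 → U
  i=21: R-A = 17 → R
  i=22: A-G = 20 → U
  i=23: R-S = 25 → Z
  i=24: X-S =  5 → F
  i=25: D-U =  9 → J
  i=26: I-O = 20 → U
  i=27: B-K = 17 → R
  i=28: Q-W = 20 → U
  i=29: D-E = 25 → Z
  shifts repeat with period 6: FJURUZ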